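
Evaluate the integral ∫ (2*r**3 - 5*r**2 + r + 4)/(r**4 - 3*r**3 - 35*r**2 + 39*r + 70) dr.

Factor the denominator: (r - 7)*(r - 2)*(r + 1)*(r + 5).
Partial-fraction decomposition: 47/(42*(r + 5)) - 1/(24*(r + 1)) - 2/(105*(r - 2)) + 113/(120*(r - 7)).
Integrate each term: A/(r−a) contributes A·log|r−a|.

113*log(r - 7)/120 - 2*log(r - 2)/105 - log(r + 1)/24 + 47*log(r + 5)/42 + C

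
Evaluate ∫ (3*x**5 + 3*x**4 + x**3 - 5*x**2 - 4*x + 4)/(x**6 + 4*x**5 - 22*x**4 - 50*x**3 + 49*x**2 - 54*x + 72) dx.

Factor the denominator: (x - 4)*(x - 1)*(x + 3)*(x + 6)*(x**2 + 1).
Partial-fraction decomposition: (126*x + 317)/(3145*(x**2 + 1)) + 9904/(3885*(x + 6)) - 271/(420*(x + 3)) - 1/(84*(x - 1)) + 1906/(1785*(x - 4)).
Integrate each term; A/(x−a) gives A·log|x−a|; the (Bx+D)/(x²+p²) term gives a log and an atan.

1906*log(x - 4)/1785 - log(x - 1)/84 - 271*log(x + 3)/420 + 9904*log(x + 6)/3885 + 63*log(x**2 + 1)/3145 + 317*atan(x)/3145 + C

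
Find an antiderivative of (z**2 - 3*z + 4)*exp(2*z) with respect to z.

(z**2 - 4*z + 6)*exp(2*z)/2 + C

Use integration by parts with u = z**2 - 3*z + 4, dv = exp(2*z) dz, so v = exp(2*z)/2.
Apply parts 2 times (tabular method): alternate signs, differentiate u down to 0, integrate dv up.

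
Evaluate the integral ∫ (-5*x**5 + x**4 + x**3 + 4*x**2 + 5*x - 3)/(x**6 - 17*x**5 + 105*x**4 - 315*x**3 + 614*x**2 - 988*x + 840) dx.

-81063*log(x - 7)/2120 + 14753*log(x - 5)/348 - 1059*log(x - 3)/104 + 113*log(x - 2)/120 + 13525*log(x**2 + 4)/319696 + 28549*atan(x/2)/159848 + C

Factor the denominator: (x - 7)*(x - 5)*(x - 3)*(x - 2)*(x**2 + 4).
Partial-fraction decomposition: (13525*x + 57098)/(159848*(x**2 + 4)) + 113/(120*(x - 2)) - 1059/(104*(x - 3)) + 14753/(348*(x - 5)) - 81063/(2120*(x - 7)).
Integrate each term; A/(x−a) gives A·log|x−a|; the (Bx+D)/(x²+p²) term gives a log and an atan.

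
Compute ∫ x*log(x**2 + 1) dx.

Let u = x**2 + 1, so du = (2*x) dx.
The integral becomes (1/2)·∫ log(u) du; integrate by parts with u′=log(u), dv′=du.

x**2*log(x**2 + 1)/2 - x**2/2 + log(x**2 + 1)/2 + C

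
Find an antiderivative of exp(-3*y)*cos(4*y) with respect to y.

4*exp(-3*y)*sin(4*y)/25 - 3*exp(-3*y)*cos(4*y)/25 + C

Let I denote the integral. Integrate by parts with u = cos(4*y), dv = exp(-3*y) dy, so v = -exp(-3*y)/3: I = -exp(-3*y)*cos(4*y)/3 − (4/3)·∫ exp(-3*y)*sin(4*y) dy.
Apply parts again with u = sin(4*y), dv = exp(-3*y) dy: ∫ exp(-3*y)*sin(4*y) dy = -exp(-3*y)*sin(4*y)/3 + (4/3)·I. Substituting back brings back I: I = 4*exp(-3*y)*sin(4*y)/9 - exp(-3*y)*cos(4*y)/3 − (16/9)·I.
Solving for I: (1 + 16/9)·I equals the remaining terms, so I = (9/25)·(4*exp(-3*y)*sin(4*y)/9 - exp(-3*y)*cos(4*y)/3).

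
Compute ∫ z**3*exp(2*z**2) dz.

Let u = z², du = 2z dz; rewrite as (1/2)∫ u^1·exp(2u) du.
Now integrate by parts 1 time.

(2*z**2 - 1)*exp(2*z**2)/8 + C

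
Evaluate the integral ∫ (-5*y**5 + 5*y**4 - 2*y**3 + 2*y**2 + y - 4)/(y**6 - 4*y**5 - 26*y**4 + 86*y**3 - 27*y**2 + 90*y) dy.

Factor the denominator: y*(y - 6)*(y - 3)*(y + 5)*(y**2 + 1).
Partial-fraction decomposition: (19*y - 108)/(4810*(y**2 + 1)) - 1731/(1040*(y + 5)) + 847/(720*(y - 3)) - 1489/(333*(y - 6)) - 2/(45*y).
Integrate each term; A/(y−a) gives A·log|y−a|; the (By+D)/(y²+p²) term gives a log and an atan.

-2*log(y)/45 - 1489*log(y - 6)/333 + 847*log(y - 3)/720 - 1731*log(y + 5)/1040 + 19*log(y**2 + 1)/9620 - 54*atan(y)/2405 + C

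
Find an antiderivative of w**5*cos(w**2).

Let u = w², du = 2w dw; rewrite as (1/2)∫ u^2·cos(1u) du.
Now integrate by parts 2 times.

w**4*sin(w**2)/2 + w**2*cos(w**2) - sin(w**2) + C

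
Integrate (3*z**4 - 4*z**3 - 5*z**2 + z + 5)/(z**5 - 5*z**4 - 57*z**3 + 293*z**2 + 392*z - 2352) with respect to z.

Factor the denominator: (z - 7)*(z - 4)**2*(z + 3)*(z + 7).
Partial-fraction decomposition: 1041/(847*(z + 7)) - 11/(70*(z + 3)) - 2130/(847*(z - 4)) - 21/(11*(z - 4)**2) + 311/(70*(z - 7)).
Integrate each term; A/(z−a) gives A·log|z−a|; A/(z−a)² gives −A/(z−a).

311*log(z - 7)/70 - 2130*log(z - 4)/847 - 11*log(z + 3)/70 + 1041*log(z + 7)/847 + 21/(11*z - 44) + C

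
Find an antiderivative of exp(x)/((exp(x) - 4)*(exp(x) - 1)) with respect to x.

Let u = e^x, du = e^x dx.
The integral becomes ∫ du/((u-4)(u-1)); decompose into partial fractions.

log(exp(x) - 4)/3 - log(exp(x) - 1)/3 + C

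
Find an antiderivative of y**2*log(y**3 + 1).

y**3*log(y**3 + 1)/3 - y**3/3 + log(y**3 + 1)/3 + C

Let u = y**3 + 1, so du = (3*y**2) dy.
The integral becomes (1/3)·∫ log(u) du; integrate by parts with u′=log(u), dv′=du.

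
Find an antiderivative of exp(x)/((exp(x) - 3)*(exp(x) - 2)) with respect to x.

Let u = e^x, du = e^x dx.
The integral becomes ∫ du/((u-2)(u-3)); decompose into partial fractions.

log(exp(x) - 3) - log(exp(x) - 2) + C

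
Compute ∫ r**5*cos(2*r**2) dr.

r**4*sin(2*r**2)/4 + r**2*cos(2*r**2)/4 - sin(2*r**2)/8 + C

Let u = r², du = 2r dr; rewrite as (1/2)∫ u^2·cos(2u) du.
Now integrate by parts 2 times.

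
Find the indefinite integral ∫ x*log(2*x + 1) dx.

x**2*log(2*x + 1)/2 - x**2/4 + x/4 - log(2*x + 1)/8 + C

Use integration by parts with u = log(2*x + 1), dv = x dx.
Then du = 2/(2*x + 1) dx and v = x**2/2.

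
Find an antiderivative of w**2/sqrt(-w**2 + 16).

-w*sqrt(-w**2 + 16)/2 + 8*asin(w/4) + C

Substitute w = 4·sin(θ), so dw = 4·cos(θ) dθ and the radical becomes sqrt(-w**2 + 16) = 4·cos(θ) by the Pythagorean identity.
Integrate the resulting trig expression in θ, then back-substitute θ = asin(w/4), sin(θ) = w/4, cos(θ) = sqrt(-w**2 + 16)/4 (absorbing any constant into C).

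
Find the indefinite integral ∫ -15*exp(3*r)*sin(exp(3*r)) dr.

Let u = exp(3*r), so du = (3*exp(3*r)) dr.
Rewriting, the integral becomes -5·∫ sin(u) du = -5·-cos(u).
Substituting back, u = exp(3*r).

5*cos(exp(3*r)) + C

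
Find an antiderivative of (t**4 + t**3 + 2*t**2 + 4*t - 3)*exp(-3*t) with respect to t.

(-27*t**4 - 63*t**3 - 117*t**2 - 186*t + 19)*exp(-3*t)/81 + C

Use integration by parts with u = t**4 + t**3 + 2*t**2 + 4*t - 3, dv = exp(-3*t) dt, so v = -exp(-3*t)/3.
Apply parts 4 times (tabular method): alternate signs, differentiate u down to 0, integrate dv up.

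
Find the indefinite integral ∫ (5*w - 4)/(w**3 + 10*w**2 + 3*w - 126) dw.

11*log(w - 3)/90 + 34*log(w + 6)/9 - 39*log(w + 7)/10 + C

Factor the denominator: (w - 3)*(w + 6)*(w + 7).
Partial-fraction decomposition: -39/(10*(w + 7)) + 34/(9*(w + 6)) + 11/(90*(w - 3)).
Integrate each term: A/(w−a) contributes A·log|w−a|.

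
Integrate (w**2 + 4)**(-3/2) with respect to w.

Substitute w = 2·tan(θ), so dw = 2·sec(θ)^2 dθ and the radical becomes sqrt(w**2 + 4) = 2·sec(θ) by the Pythagorean identity.
Integrate the resulting trig expression in θ, then back-substitute tan(θ) = w/2, sec(θ) = sqrt(w**2 + 4)/2 (absorbing any constant into C).

w/(4*sqrt(w**2 + 4)) + C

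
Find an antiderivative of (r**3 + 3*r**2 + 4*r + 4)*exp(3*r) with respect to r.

Use integration by parts with u = r**3 + 3*r**2 + 4*r + 4, dv = exp(3*r) dr, so v = exp(3*r)/3.
Apply parts 3 times (tabular method): alternate signs, differentiate u down to 0, integrate dv up.

(9*r**3 + 18*r**2 + 24*r + 28)*exp(3*r)/27 + C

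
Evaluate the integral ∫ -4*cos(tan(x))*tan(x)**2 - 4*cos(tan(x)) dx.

Let u = tan(x), so du = (tan(x)**2 + 1) dx.
Rewriting, the integral becomes -4·∫ cos(u) du = -4·sin(u).
Substituting back, u = tan(x).

-4*sin(tan(x)) + C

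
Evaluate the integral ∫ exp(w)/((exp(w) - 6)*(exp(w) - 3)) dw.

Let u = e^w, du = e^w dw.
The integral becomes ∫ du/((u-6)(u-3)); decompose into partial fractions.

log(exp(w) - 6)/3 - log(exp(w) - 3)/3 + C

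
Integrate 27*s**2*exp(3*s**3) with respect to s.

Let u = 3*s**3, so du = (9*s**2) ds.
Rewriting, the integral becomes 3·∫ e^u du = 3·e^u.
Substituting back, u = 3*s**3.

3*exp(3*s**3) + C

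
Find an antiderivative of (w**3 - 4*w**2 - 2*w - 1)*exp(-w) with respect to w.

(-w**3 + w**2 + 4*w + 5)*exp(-w) + C

Use integration by parts with u = w**3 - 4*w**2 - 2*w - 1, dv = exp(-w) dw, so v = -exp(-w).
Apply parts 3 times (tabular method): alternate signs, differentiate u down to 0, integrate dv up.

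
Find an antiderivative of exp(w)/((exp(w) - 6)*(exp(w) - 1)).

Let u = e^w, du = e^w dw.
The integral becomes ∫ du/((u-6)(u-1)); decompose into partial fractions.

log(exp(w) - 6)/5 - log(exp(w) - 1)/5 + C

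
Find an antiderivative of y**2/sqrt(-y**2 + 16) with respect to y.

-y*sqrt(-y**2 + 16)/2 + 8*asin(y/4) + C

Substitute y = 4·sin(θ), so dy = 4·cos(θ) dθ and the radical becomes sqrt(-y**2 + 16) = 4·cos(θ) by the Pythagorean identity.
Integrate the resulting trig expression in θ, then back-substitute θ = asin(y/4), sin(θ) = y/4, cos(θ) = sqrt(-y**2 + 16)/4 (absorbing any constant into C).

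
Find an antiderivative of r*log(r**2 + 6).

r**2*log(r**2 + 6)/2 - r**2/2 + 3*log(r**2 + 6) + C

Let u = r**2 + 6, so du = (2*r) dr.
The integral becomes (1/2)·∫ log(u) du; integrate by parts with u′=log(u), dv′=du.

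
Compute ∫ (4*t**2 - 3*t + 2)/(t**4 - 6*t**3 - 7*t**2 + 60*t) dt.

Factor the denominator: t*(t - 5)*(t - 4)*(t + 3).
Partial-fraction decomposition: -47/(168*(t + 3)) - 27/(14*(t - 4)) + 87/(40*(t - 5)) + 1/(30*t).
Integrate each term: A/(t−a) contributes A·log|t−a|.

log(t)/30 + 87*log(t - 5)/40 - 27*log(t - 4)/14 - 47*log(t + 3)/168 + C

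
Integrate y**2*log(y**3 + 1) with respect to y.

y**3*log(y**3 + 1)/3 - y**3/3 + log(y**3 + 1)/3 + C

Let u = y**3 + 1, so du = (3*y**2) dy.
The integral becomes (1/3)·∫ log(u) du; integrate by parts with u′=log(u), dv′=du.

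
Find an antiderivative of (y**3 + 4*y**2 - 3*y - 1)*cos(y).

y**3*sin(y) + 4*y**2*sin(y) + 3*y**2*cos(y) - 9*y*sin(y) + 8*y*cos(y) - 9*sin(y) - 9*cos(y) + C

Use integration by parts with u = y**3 + 4*y**2 - 3*y - 1, dv = cos(y) dy, so v = sin(y).
Apply parts 3 times (tabular method): alternate signs, differentiate u down to 0, integrate dv up.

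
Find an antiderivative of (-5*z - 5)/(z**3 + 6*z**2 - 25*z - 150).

-3*log(z - 5)/11 - 2*log(z + 5) + 25*log(z + 6)/11 + C

Factor the denominator: (z - 5)*(z + 5)*(z + 6).
Partial-fraction decomposition: 25/(11*(z + 6)) - 2/(z + 5) - 3/(11*(z - 5)).
Integrate each term: A/(z−a) contributes A·log|z−a|.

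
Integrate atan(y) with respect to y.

y*atan(y) - log(y**2 + 1)/2 + C

Use integration by parts with u = arctan(y), dv = dy.
Then du = 1/(y**2 + 1) dy.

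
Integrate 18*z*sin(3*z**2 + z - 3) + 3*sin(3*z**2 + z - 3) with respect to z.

Let u = 3*z**2 + z - 3, so du = (6*z + 1) dz.
Rewriting, the integral becomes 3·∫ sin(u) du = 3·-cos(u).
Substituting back, u = 3*z**2 + z - 3.

-3*cos(3*z**2 + z - 3) + C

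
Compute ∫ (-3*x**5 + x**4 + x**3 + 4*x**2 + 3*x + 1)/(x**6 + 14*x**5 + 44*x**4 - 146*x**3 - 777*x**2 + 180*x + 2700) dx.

Factor the denominator: (x - 3)*(x - 2)*(x + 3)*(x + 5)**2*(x + 6).
Partial-fraction decomposition: -24535/(216*(x + 6)) + 13885/(128*(x + 5)) - 1423/(16*(x + 5)**2) + 811/(360*(x + 3)) + 1/(40*(x - 2)) - 575/(3456*(x - 3)).
Integrate each term; A/(x−a) gives A·log|x−a|; A/(x−a)² gives −A/(x−a).

-575*log(x - 3)/3456 + log(x - 2)/40 + 811*log(x + 3)/360 + 13885*log(x + 5)/128 - 24535*log(x + 6)/216 + 1423/(16*x + 80) + C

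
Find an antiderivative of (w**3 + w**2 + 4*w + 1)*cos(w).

w**3*sin(w) + w**2*sin(w) + 3*w**2*cos(w) - 2*w*sin(w) + 2*w*cos(w) - sin(w) - 2*cos(w) + C

Use integration by parts with u = w**3 + w**2 + 4*w + 1, dv = cos(w) dw, so v = sin(w).
Apply parts 3 times (tabular method): alternate signs, differentiate u down to 0, integrate dv up.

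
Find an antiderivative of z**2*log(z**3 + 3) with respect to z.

z**3*log(z**3 + 3)/3 - z**3/3 + log(z**3 + 3) + C

Let u = z**3 + 3, so du = (3*z**2) dz.
The integral becomes (1/3)·∫ log(u) du; integrate by parts with u′=log(u), dv′=du.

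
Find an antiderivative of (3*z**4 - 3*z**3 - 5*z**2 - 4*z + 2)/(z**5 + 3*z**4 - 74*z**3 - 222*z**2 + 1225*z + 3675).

Factor the denominator: (z - 7)*(z - 5)*(z + 3)*(z + 5)*(z + 7).
Partial-fraction decomposition: 8017/(1344*(z + 7)) - 2147/(480*(z + 5)) + 293/(640*(z + 3)) - 1357/(1920*(z - 5)) + 5903/(3360*(z - 7)).
Integrate each term: A/(z−a) contributes A·log|z−a|.

5903*log(z - 7)/3360 - 1357*log(z - 5)/1920 + 293*log(z + 3)/640 - 2147*log(z + 5)/480 + 8017*log(z + 7)/1344 + C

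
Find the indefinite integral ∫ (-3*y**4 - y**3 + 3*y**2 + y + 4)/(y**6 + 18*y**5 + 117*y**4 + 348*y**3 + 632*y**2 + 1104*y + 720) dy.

Factor the denominator: (y + 1)*(y + 5)*(y + 6)**2*(y**2 + 4).
Partial-fraction decomposition: (634*y + 1151)/(14500*(y**2 + 4)) - 29/(2*(y + 6)) - 1783/(100*(y + 6)**2) + 419/(29*(y + 5)) + 1/(125*(y + 1)).
Integrate each term; A/(y−a) gives A·log|y−a|; the (By+D)/(y²+p²) term gives a log and an atan.

log(y + 1)/125 + 419*log(y + 5)/29 - 29*log(y + 6)/2 + 317*log(y**2 + 4)/14500 + 1151*atan(y/2)/29000 + 1783/(100*y + 600) + C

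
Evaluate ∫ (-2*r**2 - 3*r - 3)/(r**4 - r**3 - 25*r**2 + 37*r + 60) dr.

Factor the denominator: (r - 4)*(r - 3)*(r + 1)*(r + 5).
Partial-fraction decomposition: 19/(144*(r + 5)) - 1/(40*(r + 1)) + 15/(16*(r - 3)) - 47/(45*(r - 4)).
Integrate each term: A/(r−a) contributes A·log|r−a|.

-47*log(r - 4)/45 + 15*log(r - 3)/16 - log(r + 1)/40 + 19*log(r + 5)/144 + C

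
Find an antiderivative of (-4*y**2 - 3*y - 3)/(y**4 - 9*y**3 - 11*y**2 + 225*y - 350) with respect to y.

-11*log(y - 7)/6 + 59*log(y - 5)/30 - 5*log(y - 2)/21 + 11*log(y + 5)/105 + C

Factor the denominator: (y - 7)*(y - 5)*(y - 2)*(y + 5).
Partial-fraction decomposition: 11/(105*(y + 5)) - 5/(21*(y - 2)) + 59/(30*(y - 5)) - 11/(6*(y - 7)).
Integrate each term: A/(y−a) contributes A·log|y−a|.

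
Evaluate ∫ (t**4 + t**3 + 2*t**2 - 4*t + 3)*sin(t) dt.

Use integration by parts with u = t**4 + t**3 + 2*t**2 - 4*t + 3, dv = sin(t) dt, so v = -cos(t).
Apply parts 4 times (tabular method): alternate signs, differentiate u down to 0, integrate dv up.

-t**4*cos(t) + 4*t**3*sin(t) - t**3*cos(t) + 3*t**2*sin(t) + 10*t**2*cos(t) - 20*t*sin(t) + 10*t*cos(t) - 10*sin(t) - 23*cos(t) + C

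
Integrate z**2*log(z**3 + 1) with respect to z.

Let u = z**3 + 1, so du = (3*z**2) dz.
The integral becomes (1/3)·∫ log(u) du; integrate by parts with u′=log(u), dv′=du.

z**3*log(z**3 + 1)/3 - z**3/3 + log(z**3 + 1)/3 + C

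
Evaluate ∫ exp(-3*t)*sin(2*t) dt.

-3*exp(-3*t)*sin(2*t)/13 - 2*exp(-3*t)*cos(2*t)/13 + C

Let I denote the integral. Integrate by parts with u = sin(2*t), dv = exp(-3*t) dt, so v = -exp(-3*t)/3: I = -exp(-3*t)*sin(2*t)/3 + (2/3)·∫ exp(-3*t)*cos(2*t) dt.
Apply parts again with u = cos(2*t), dv = exp(-3*t) dt: ∫ exp(-3*t)*cos(2*t) dt = -exp(-3*t)*cos(2*t)/3 − (2/3)·I. Substituting back brings back I: I = -exp(-3*t)*sin(2*t)/3 - 2*exp(-3*t)*cos(2*t)/9 − (4/9)·I.
Solving for I: (1 + 4/9)·I equals the remaining terms, so I = (9/13)·(-exp(-3*t)*sin(2*t)/3 - 2*exp(-3*t)*cos(2*t)/9).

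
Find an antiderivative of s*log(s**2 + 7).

Let u = s**2 + 7, so du = (2*s) ds.
The integral becomes (1/2)·∫ log(u) du; integrate by parts with u′=log(u), dv′=du.

s**2*log(s**2 + 7)/2 - s**2/2 + 7*log(s**2 + 7)/2 + C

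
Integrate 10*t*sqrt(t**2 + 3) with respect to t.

Let u = t**2 + 3, so du = (2*t) dt.
Rewriting, the integral becomes 5·∫ √u du = 5·(2/3)u^(3/2).
Substituting back, u = t**2 + 3.

10*(t**2 + 3)**(3/2)/3 + C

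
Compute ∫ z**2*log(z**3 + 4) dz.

z**3*log(z**3 + 4)/3 - z**3/3 + 4*log(z**3 + 4)/3 + C

Let u = z**3 + 4, so du = (3*z**2) dz.
The integral becomes (1/3)·∫ log(u) du; integrate by parts with u′=log(u), dv′=du.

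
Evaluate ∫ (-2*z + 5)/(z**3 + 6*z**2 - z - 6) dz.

Factor the denominator: (z - 1)*(z + 1)*(z + 6).
Partial-fraction decomposition: 17/(35*(z + 6)) - 7/(10*(z + 1)) + 3/(14*(z - 1)).
Integrate each term: A/(z−a) contributes A·log|z−a|.

3*log(z - 1)/14 - 7*log(z + 1)/10 + 17*log(z + 6)/35 + C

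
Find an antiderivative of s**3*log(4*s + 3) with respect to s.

Use integration by parts with u = log(4*s + 3), dv = s**3 ds.
Then du = 4/(4*s + 3) ds and v = s**4/4.

s**4*log(4*s + 3)/4 - s**4/16 + s**3/16 - 9*s**2/128 + 27*s/256 - 81*log(4*s + 3)/1024 + C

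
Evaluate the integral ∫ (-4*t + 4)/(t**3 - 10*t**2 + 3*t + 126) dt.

-12*log(t - 7)/5 + 20*log(t - 6)/9 + 8*log(t + 3)/45 + C

Factor the denominator: (t - 7)*(t - 6)*(t + 3).
Partial-fraction decomposition: 8/(45*(t + 3)) + 20/(9*(t - 6)) - 12/(5*(t - 7)).
Integrate each term: A/(t−a) contributes A·log|t−a|.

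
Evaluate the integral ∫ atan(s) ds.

s*atan(s) - log(s**2 + 1)/2 + C

Use integration by parts with u = arctan(s), dv = ds.
Then du = 1/(s**2 + 1) ds.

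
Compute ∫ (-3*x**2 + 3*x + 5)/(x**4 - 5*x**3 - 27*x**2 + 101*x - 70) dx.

Factor the denominator: (x - 7)*(x - 2)*(x - 1)*(x + 5).
Partial-fraction decomposition: 85/(504*(x + 5)) + 5/(36*(x - 1)) + 1/(35*(x - 2)) - 121/(360*(x - 7)).
Integrate each term: A/(x−a) contributes A·log|x−a|.

-121*log(x - 7)/360 + log(x - 2)/35 + 5*log(x - 1)/36 + 85*log(x + 5)/504 + C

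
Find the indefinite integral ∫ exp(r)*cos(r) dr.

Let I denote the integral. Integrate by parts with u = cos(r), dv = exp(r) dr, so v = exp(r): I = exp(r)*cos(r) + ∫ exp(r)*sin(r) dr.
Apply parts again with u = sin(r), dv = exp(r) dr: ∫ exp(r)*sin(r) dr = exp(r)*sin(r) − I. Substituting back brings back I: I = exp(r)*sin(r) + exp(r)*cos(r) − I.
Solving for I: (1 + 1)·I equals the remaining terms, so I = (1/2)·(exp(r)*sin(r) + exp(r)*cos(r)).

exp(r)*sin(r)/2 + exp(r)*cos(r)/2 + C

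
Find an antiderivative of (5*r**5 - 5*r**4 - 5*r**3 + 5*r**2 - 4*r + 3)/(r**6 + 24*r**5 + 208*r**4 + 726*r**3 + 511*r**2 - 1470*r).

Factor the denominator: r*(r - 1)*(r + 5)*(r + 6)*(r + 7)**2.
Partial-fraction decomposition: -5610595/(6272*(r + 7)) - 94049/(112*(r + 7)**2) + 14691/(14*(r + 6)) - 17977/(120*(r + 5)) - 1/(2688*(r - 1)) - 1/(490*r).
Integrate each term; A/(r−a) gives A·log|r−a|; A/(r−a)² gives −A/(r−a).

-log(r)/490 - log(r - 1)/2688 - 17977*log(r + 5)/120 + 14691*log(r + 6)/14 - 5610595*log(r + 7)/6272 + 94049/(112*r + 784) + C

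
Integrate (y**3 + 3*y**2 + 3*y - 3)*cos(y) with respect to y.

y**3*sin(y) + 3*y**2*sin(y) + 3*y**2*cos(y) - 3*y*sin(y) + 6*y*cos(y) - 9*sin(y) - 3*cos(y) + C

Use integration by parts with u = y**3 + 3*y**2 + 3*y - 3, dv = cos(y) dy, so v = sin(y).
Apply parts 3 times (tabular method): alternate signs, differentiate u down to 0, integrate dv up.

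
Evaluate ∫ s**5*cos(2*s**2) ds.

s**4*sin(2*s**2)/4 + s**2*cos(2*s**2)/4 - sin(2*s**2)/8 + C

Let u = s², du = 2s ds; rewrite as (1/2)∫ u^2·cos(2u) du.
Now integrate by parts 2 times.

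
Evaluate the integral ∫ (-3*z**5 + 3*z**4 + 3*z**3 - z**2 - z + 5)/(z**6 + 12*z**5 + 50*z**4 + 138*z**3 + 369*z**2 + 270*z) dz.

log(z)/54 - log(z + 1)/25 + 543*log(z + 5)/34 - 26543*log(z + 6)/1350 + 16349*log(z**2 + 9)/45900 + 6457*atan(z/3)/22950 + C

Factor the denominator: z*(z + 1)*(z + 5)*(z + 6)*(z**2 + 9).
Partial-fraction decomposition: (16349*z + 19371)/(22950*(z**2 + 9)) - 26543/(1350*(z + 6)) + 543/(34*(z + 5)) - 1/(25*(z + 1)) + 1/(54*z).
Integrate each term; A/(z−a) gives A·log|z−a|; the (Bz+D)/(z²+p²) term gives a log and an atan.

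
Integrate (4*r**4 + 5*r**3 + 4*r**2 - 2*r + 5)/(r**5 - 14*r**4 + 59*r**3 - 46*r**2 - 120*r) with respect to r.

-log(r)/24 + 6401*log(r - 6)/84 - 322*log(r - 5)/3 + 281*log(r - 4)/8 + log(r + 1)/21 + C

Factor the denominator: r*(r - 6)*(r - 5)*(r - 4)*(r + 1).
Partial-fraction decomposition: 1/(21*(r + 1)) + 281/(8*(r - 4)) - 322/(3*(r - 5)) + 6401/(84*(r - 6)) - 1/(24*r).
Integrate each term: A/(r−a) contributes A·log|r−a|.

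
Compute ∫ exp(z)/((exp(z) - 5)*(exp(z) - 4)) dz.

log(exp(z) - 5) - log(exp(z) - 4) + C

Let u = e^z, du = e^z dz.
The integral becomes ∫ du/((u-5)(u-4)); decompose into partial fractions.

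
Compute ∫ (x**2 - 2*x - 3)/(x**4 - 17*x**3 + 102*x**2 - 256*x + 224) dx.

Factor the denominator: (x - 7)*(x - 4)**2*(x - 2).
Partial-fraction decomposition: 3/(20*(x - 2)) - 31/(36*(x - 4)) - 5/(6*(x - 4)**2) + 32/(45*(x - 7)).
Integrate each term; A/(x−a) gives A·log|x−a|; A/(x−a)² gives −A/(x−a).

32*log(x - 7)/45 - 31*log(x - 4)/36 + 3*log(x - 2)/20 + 5/(6*x - 24) + C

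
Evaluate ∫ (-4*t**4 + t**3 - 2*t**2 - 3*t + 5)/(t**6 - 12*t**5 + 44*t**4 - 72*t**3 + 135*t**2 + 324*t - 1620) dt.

Factor the denominator: (t - 6)*(t - 5)*(t - 3)*(t + 2)*(t**2 + 9).
Partial-fraction decomposition: (2684*t + 6059)/(19890*(t**2 + 9)) + 69/(3640*(t + 2)) - 319/(540*(t - 3)) + 2435/(476*(t - 5)) - 5053/(1080*(t - 6)).
Integrate each term; A/(t−a) gives A·log|t−a|; the (Bt+D)/(t²+p²) term gives a log and an atan.

-5053*log(t - 6)/1080 + 2435*log(t - 5)/476 - 319*log(t - 3)/540 + 69*log(t + 2)/3640 + 671*log(t**2 + 9)/9945 + 6059*atan(t/3)/59670 + C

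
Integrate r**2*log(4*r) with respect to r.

r**3*(log(r) + 2*log(2))/3 - r**3/9 + C

Use integration by parts with u = log(4*r), dv = r**2 dr.
Then du = 1/r dr and v = r**3/3.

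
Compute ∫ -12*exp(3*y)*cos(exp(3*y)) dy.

-4*sin(exp(3*y)) + C

Let u = exp(3*y), so du = (3*exp(3*y)) dy.
Rewriting, the integral becomes -4·∫ cos(u) du = -4·sin(u).
Substituting back, u = exp(3*y).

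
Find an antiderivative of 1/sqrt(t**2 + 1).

Substitute t = tan(θ), so dt = sec(θ)^2 dθ and the radical becomes sqrt(t**2 + 1) = sec(θ) by the Pythagorean identity.
Integrate the resulting trig expression in θ, then back-substitute tan(θ) = t, sec(θ) = sqrt(t**2 + 1) (absorbing any constant into C).

log(t + sqrt(t**2 + 1)) + C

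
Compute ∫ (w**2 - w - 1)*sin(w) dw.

-w**2*cos(w) + 2*w*sin(w) + w*cos(w) - sin(w) + 3*cos(w) + C

Use integration by parts with u = w**2 - w - 1, dv = sin(w) dw, so v = -cos(w).
Apply parts 2 times (tabular method): alternate signs, differentiate u down to 0, integrate dv up.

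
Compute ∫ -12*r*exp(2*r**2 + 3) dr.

Let u = 2*r**2 + 3, so du = (4*r) dr.
Rewriting, the integral becomes -3·∫ e^u du = -3·e^u.
Substituting back, u = 2*r**2 + 3.

-3*exp(2*r**2 + 3) + C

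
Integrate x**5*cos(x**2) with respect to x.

x**4*sin(x**2)/2 + x**2*cos(x**2) - sin(x**2) + C

Let u = x², du = 2x dx; rewrite as (1/2)∫ u^2·cos(1u) du.
Now integrate by parts 2 times.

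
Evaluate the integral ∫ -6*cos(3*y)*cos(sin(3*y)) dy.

Let u = sin(3*y), so du = (3*cos(3*y)) dy.
Rewriting, the integral becomes -2·∫ cos(u) du = -2·sin(u).
Substituting back, u = sin(3*y).

-2*sin(sin(3*y)) + C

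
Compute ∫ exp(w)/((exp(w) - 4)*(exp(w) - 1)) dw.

log(exp(w) - 4)/3 - log(exp(w) - 1)/3 + C

Let u = e^w, du = e^w dw.
The integral becomes ∫ du/((u-4)(u-1)); decompose into partial fractions.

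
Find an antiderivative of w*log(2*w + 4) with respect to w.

Use integration by parts with u = log(2*w + 4), dv = w dw.
Then du = 2/(2*w + 4) dw and v = w**2/2.

w**2*log(2*w + 4)/2 - w**2/4 + w - 2*log(w + 2) + C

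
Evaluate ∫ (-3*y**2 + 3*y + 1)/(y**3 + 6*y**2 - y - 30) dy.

-log(y - 2)/7 + 7*log(y + 3)/2 - 89*log(y + 5)/14 + C

Factor the denominator: (y - 2)*(y + 3)*(y + 5).
Partial-fraction decomposition: -89/(14*(y + 5)) + 7/(2*(y + 3)) - 1/(7*(y - 2)).
Integrate each term: A/(y−a) contributes A·log|y−a|.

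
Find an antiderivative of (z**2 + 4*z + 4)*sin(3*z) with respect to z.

-z**2*cos(3*z)/3 + 2*z*sin(3*z)/9 - 4*z*cos(3*z)/3 + 4*sin(3*z)/9 - 34*cos(3*z)/27 + C

Use integration by parts with u = z**2 + 4*z + 4, dv = sin(3*z) dz, so v = -cos(3*z)/3.
Apply parts 2 times (tabular method): alternate signs, differentiate u down to 0, integrate dv up.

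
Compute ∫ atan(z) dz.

Use integration by parts with u = arctan(z), dv = dz.
Then du = 1/(z**2 + 1) dz.

z*atan(z) - log(z**2 + 1)/2 + C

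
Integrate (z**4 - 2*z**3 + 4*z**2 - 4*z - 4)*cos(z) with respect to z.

z**4*sin(z) - 2*z**3*sin(z) + 4*z**3*cos(z) - 8*z**2*sin(z) - 6*z**2*cos(z) + 8*z*sin(z) - 16*z*cos(z) + 12*sin(z) + 8*cos(z) + C

Use integration by parts with u = z**4 - 2*z**3 + 4*z**2 - 4*z - 4, dv = cos(z) dz, so v = sin(z).
Apply parts 4 times (tabular method): alternate signs, differentiate u down to 0, integrate dv up.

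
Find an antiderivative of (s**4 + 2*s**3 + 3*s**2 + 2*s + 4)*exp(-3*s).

Use integration by parts with u = s**4 + 2*s**3 + 3*s**2 + 2*s + 4, dv = exp(-3*s) ds, so v = -exp(-3*s)/3.
Apply parts 4 times (tabular method): alternate signs, differentiate u down to 0, integrate dv up.

(-27*s**4 - 90*s**3 - 171*s**2 - 168*s - 164)*exp(-3*s)/81 + C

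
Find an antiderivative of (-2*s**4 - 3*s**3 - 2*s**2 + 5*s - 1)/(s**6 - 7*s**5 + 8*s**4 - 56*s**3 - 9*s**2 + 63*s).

-log(s)/63 - 1965*log(s - 7)/6496 + log(s - 1)/40 + 7*log(s + 1)/160 + 1303*log(s**2 + 9)/10440 + 79*atan(s/3)/1740 + C

Factor the denominator: s*(s - 7)*(s - 1)*(s + 1)*(s**2 + 9).
Partial-fraction decomposition: (1303*s + 711)/(5220*(s**2 + 9)) + 7/(160*(s + 1)) + 1/(40*(s - 1)) - 1965/(6496*(s - 7)) - 1/(63*s).
Integrate each term; A/(s−a) gives A·log|s−a|; the (Bs+D)/(s²+p²) term gives a log and an atan.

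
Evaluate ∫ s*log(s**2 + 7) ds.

s**2*log(s**2 + 7)/2 - s**2/2 + 7*log(s**2 + 7)/2 + C

Let u = s**2 + 7, so du = (2*s) ds.
The integral becomes (1/2)·∫ log(u) du; integrate by parts with u′=log(u), dv′=du.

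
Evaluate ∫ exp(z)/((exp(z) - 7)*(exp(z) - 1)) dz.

log(exp(z) - 7)/6 - log(exp(z) - 1)/6 + C

Let u = e^z, du = e^z dz.
The integral becomes ∫ du/((u-1)(u-7)); decompose into partial fractions.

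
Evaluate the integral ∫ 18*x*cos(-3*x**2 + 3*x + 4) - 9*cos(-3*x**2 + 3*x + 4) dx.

-3*sin(-3*x**2 + 3*x + 4) + C

Let u = 3*x**2 - 3*x - 4, so du = (6*x - 3) dx.
Rewriting, the integral becomes 3·∫ cos(u) du = 3·sin(u).
Substituting back, u = 3*x**2 - 3*x - 4.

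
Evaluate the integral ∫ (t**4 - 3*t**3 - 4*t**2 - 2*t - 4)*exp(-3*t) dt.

(-27*t**4 + 45*t**3 + 153*t**2 + 156*t + 160)*exp(-3*t)/81 + C

Use integration by parts with u = t**4 - 3*t**3 - 4*t**2 - 2*t - 4, dv = exp(-3*t) dt, so v = -exp(-3*t)/3.
Apply parts 4 times (tabular method): alternate signs, differentiate u down to 0, integrate dv up.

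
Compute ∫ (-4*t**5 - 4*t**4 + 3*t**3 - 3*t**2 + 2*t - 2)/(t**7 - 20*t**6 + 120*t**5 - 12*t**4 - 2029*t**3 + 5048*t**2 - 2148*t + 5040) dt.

-37969*log(t - 7)/550 + 2575477*log(t - 6)/68450 + 3673*log(t - 5)/117 + 83*log(t + 4)/4950 - 937*log(t**2 + 1)/1779700 - 109*atan(t)/889850 - 17869/(185*t - 1110) + C

Factor the denominator: (t - 7)*(t - 6)**2*(t - 5)*(t + 4)*(t**2 + 1).
Partial-fraction decomposition: -(937*t + 109)/(889850*(t**2 + 1)) + 83/(4950*(t + 4)) + 3673/(117*(t - 5)) + 2575477/(68450*(t - 6)) + 17869/(185*(t - 6)**2) - 37969/(550*(t - 7)).
Integrate each term; A/(t−a) gives A·log|t−a|; the (Bt+D)/(t²+p²) term gives a log and an atan.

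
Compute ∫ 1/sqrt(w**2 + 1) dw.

Substitute w = tan(θ), so dw = sec(θ)^2 dθ and the radical becomes sqrt(w**2 + 1) = sec(θ) by the Pythagorean identity.
Integrate the resulting trig expression in θ, then back-substitute tan(θ) = w, sec(θ) = sqrt(w**2 + 1) (absorbing any constant into C).

log(w + sqrt(w**2 + 1)) + C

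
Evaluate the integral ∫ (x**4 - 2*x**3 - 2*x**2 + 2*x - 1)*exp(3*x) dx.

Use integration by parts with u = x**4 - 2*x**3 - 2*x**2 + 2*x - 1, dv = exp(3*x) dx, so v = exp(3*x)/3.
Apply parts 4 times (tabular method): alternate signs, differentiate u down to 0, integrate dv up.

(27*x**4 - 90*x**3 + 36*x**2 + 30*x - 37)*exp(3*x)/81 + C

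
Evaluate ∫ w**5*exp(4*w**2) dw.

(8*w**4 - 4*w**2 + 1)*exp(4*w**2)/64 + C

Let u = w², du = 2w dw; rewrite as (1/2)∫ u^2·exp(4u) du.
Now integrate by parts 2 times.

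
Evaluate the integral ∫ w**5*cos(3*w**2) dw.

w**4*sin(3*w**2)/6 + w**2*cos(3*w**2)/9 - sin(3*w**2)/27 + C

Let u = w², du = 2w dw; rewrite as (1/2)∫ u^2·cos(3u) du.
Now integrate by parts 2 times.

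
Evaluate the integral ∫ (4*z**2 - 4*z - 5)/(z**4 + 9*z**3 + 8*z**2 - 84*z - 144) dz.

Factor the denominator: (z - 3)*(z + 2)*(z + 4)*(z + 6).
Partial-fraction decomposition: -163/(72*(z + 6)) + 75/(28*(z + 4)) - 19/(40*(z + 2)) + 19/(315*(z - 3)).
Integrate each term: A/(z−a) contributes A·log|z−a|.

19*log(z - 3)/315 - 19*log(z + 2)/40 + 75*log(z + 4)/28 - 163*log(z + 6)/72 + C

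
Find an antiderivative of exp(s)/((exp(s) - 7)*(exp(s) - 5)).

Let u = e^s, du = e^s ds.
The integral becomes ∫ du/((u-5)(u-7)); decompose into partial fractions.

log(exp(s) - 7)/2 - log(exp(s) - 5)/2 + C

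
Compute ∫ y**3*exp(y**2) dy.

Let u = y², du = 2y dy; rewrite as (1/2)∫ u^1·exp(1u) du.
Now integrate by parts 1 time.

(y**2 - 1)*exp(y**2)/2 + C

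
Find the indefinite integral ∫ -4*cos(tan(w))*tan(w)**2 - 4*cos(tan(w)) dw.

-4*sin(tan(w)) + C

Let u = tan(w), so du = (tan(w)**2 + 1) dw.
Rewriting, the integral becomes -4·∫ cos(u) du = -4·sin(u).
Substituting back, u = tan(w).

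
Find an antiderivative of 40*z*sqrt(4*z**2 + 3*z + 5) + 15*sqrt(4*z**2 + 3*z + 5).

10*(4*z**2 + 3*z + 5)**(3/2)/3 + C

Let u = 4*z**2 + 3*z + 5, so du = (8*z + 3) dz.
Rewriting, the integral becomes 5·∫ √u du = 5·(2/3)u^(3/2).
Substituting back, u = 4*z**2 + 3*z + 5.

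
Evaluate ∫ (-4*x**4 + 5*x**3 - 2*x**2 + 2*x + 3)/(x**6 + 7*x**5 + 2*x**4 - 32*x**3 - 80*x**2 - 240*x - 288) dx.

-22*log(x - 3)/325 - 2943*log(x + 2)/3200 + 141*log(x + 6)/128 - 95*log(x**2 + 4)/1664 + 111*atan(x/2)/832 - 113/(160*x + 320) + C

Factor the denominator: (x - 3)*(x + 2)**2*(x + 6)*(x**2 + 4).
Partial-fraction decomposition: -(95*x - 222)/(832*(x**2 + 4)) + 141/(128*(x + 6)) - 2943/(3200*(x + 2)) + 113/(160*(x + 2)**2) - 22/(325*(x - 3)).
Integrate each term; A/(x−a) gives A·log|x−a|; the (Bx+D)/(x²+p²) term gives a log and an atan.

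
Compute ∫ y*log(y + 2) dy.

y**2*log(y + 2)/2 - y**2/4 + y - 2*log(y + 2) + C

Use integration by parts with u = log(y + 2), dv = y dy.
Then du = 1/(y + 2) dy and v = y**2/2.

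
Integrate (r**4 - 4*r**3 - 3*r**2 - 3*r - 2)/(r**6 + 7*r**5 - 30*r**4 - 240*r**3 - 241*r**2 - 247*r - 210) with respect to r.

Factor the denominator: (r - 6)*(r + 1)*(r + 5)*(r + 7)*(r**2 + 1).
Partial-fraction decomposition: (33*r - 61)/(9620*(r**2 + 1)) - 243/(520*(r + 7)) + 1063/(2288*(r + 5)) - 1/(112*(r + 1)) + 304/(37037*(r - 6)).
Integrate each term; A/(r−a) gives A·log|r−a|; the (Br+D)/(r²+p²) term gives a log and an atan.

304*log(r - 6)/37037 - log(r + 1)/112 + 1063*log(r + 5)/2288 - 243*log(r + 7)/520 + 33*log(r**2 + 1)/19240 - 61*atan(r)/9620 + C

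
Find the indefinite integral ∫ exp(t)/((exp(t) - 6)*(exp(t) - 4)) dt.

log(exp(t) - 6)/2 - log(exp(t) - 4)/2 + C

Let u = e^t, du = e^t dt.
The integral becomes ∫ du/((u-6)(u-4)); decompose into partial fractions.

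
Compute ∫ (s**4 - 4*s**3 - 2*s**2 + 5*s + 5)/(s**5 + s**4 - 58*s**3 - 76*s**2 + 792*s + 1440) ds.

Factor the denominator: (s - 6)*(s - 5)*(s + 2)*(s + 4)*(s + 6).
Partial-fraction decomposition: 2063/(1056*(s + 6)) - 31/(24*(s + 4)) + 5/(64*(s + 2)) - 5/(33*(s - 5)) + 79/(192*(s - 6)).
Integrate each term: A/(s−a) contributes A·log|s−a|.

79*log(s - 6)/192 - 5*log(s - 5)/33 + 5*log(s + 2)/64 - 31*log(s + 4)/24 + 2063*log(s + 6)/1056 + C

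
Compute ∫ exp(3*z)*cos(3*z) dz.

Let I denote the integral. Integrate by parts with u = cos(3*z), dv = exp(3*z) dz, so v = exp(3*z)/3: I = exp(3*z)*cos(3*z)/3 + ∫ exp(3*z)*sin(3*z) dz.
Apply parts again with u = sin(3*z), dv = exp(3*z) dz: ∫ exp(3*z)*sin(3*z) dz = exp(3*z)*sin(3*z)/3 − I. Substituting back brings back I: I = exp(3*z)*sin(3*z)/3 + exp(3*z)*cos(3*z)/3 − I.
Solving for I: (1 + 1)·I equals the remaining terms, so I = (1/2)·(exp(3*z)*sin(3*z)/3 + exp(3*z)*cos(3*z)/3).

exp(3*z)*sin(3*z)/6 + exp(3*z)*cos(3*z)/6 + C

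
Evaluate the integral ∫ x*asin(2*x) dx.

Use integration by parts with u = arcsin(2*x), dv = x dx.
Then du = 2/sqrt(-4*x**2 + 1) dx.

x**2*asin(2*x)/2 + x*sqrt(-4*x**2 + 1)/8 - asin(2*x)/16 + C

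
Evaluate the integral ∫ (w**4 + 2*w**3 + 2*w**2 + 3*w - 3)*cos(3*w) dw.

w**4*sin(3*w)/3 + 2*w**3*sin(3*w)/3 + 4*w**3*cos(3*w)/9 + 2*w**2*sin(3*w)/9 + 2*w**2*cos(3*w)/3 + 5*w*sin(3*w)/9 + 4*w*cos(3*w)/27 - 85*sin(3*w)/81 + 5*cos(3*w)/27 + C

Use integration by parts with u = w**4 + 2*w**3 + 2*w**2 + 3*w - 3, dv = cos(3*w) dw, so v = sin(3*w)/3.
Apply parts 4 times (tabular method): alternate signs, differentiate u down to 0, integrate dv up.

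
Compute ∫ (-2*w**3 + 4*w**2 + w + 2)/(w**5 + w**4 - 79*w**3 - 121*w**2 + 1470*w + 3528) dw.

Factor the denominator: (w - 7)*(w - 6)*(w + 3)*(w + 4)*(w + 7).
Partial-fraction decomposition: 877/(2184*(w + 7)) - 19/(33*(w + 4)) + 89/(360*(w + 3)) + 28/(117*(w - 6)) - 481/(1540*(w - 7)).
Integrate each term: A/(w−a) contributes A·log|w−a|.

-481*log(w - 7)/1540 + 28*log(w - 6)/117 + 89*log(w + 3)/360 - 19*log(w + 4)/33 + 877*log(w + 7)/2184 + C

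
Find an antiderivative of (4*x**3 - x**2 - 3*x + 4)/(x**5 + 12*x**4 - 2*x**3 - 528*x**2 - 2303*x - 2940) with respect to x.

Factor the denominator: (x - 7)*(x + 3)*(x + 4)*(x + 5)*(x + 7).
Partial-fraction decomposition: -349/(84*(x + 7)) + 253/(24*(x + 5)) - 256/(33*(x + 4)) + 13/(10*(x + 3)) + 653/(9240*(x - 7)).
Integrate each term: A/(x−a) contributes A·log|x−a|.

653*log(x - 7)/9240 + 13*log(x + 3)/10 - 256*log(x + 4)/33 + 253*log(x + 5)/24 - 349*log(x + 7)/84 + C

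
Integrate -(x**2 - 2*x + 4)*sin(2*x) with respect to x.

x**2*cos(2*x)/2 - x*sin(2*x)/2 - x*cos(2*x) + sin(2*x)/2 + 7*cos(2*x)/4 + C

Use integration by parts with u = x**2 - 2*x + 4, dv = -sin(2*x) dx, so v = cos(2*x)/2.
Apply parts 2 times (tabular method): alternate signs, differentiate u down to 0, integrate dv up.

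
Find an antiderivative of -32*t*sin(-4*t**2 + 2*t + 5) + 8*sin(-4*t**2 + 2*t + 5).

-4*cos(-4*t**2 + 2*t + 5) + C

Let u = 4*t**2 - 2*t - 5, so du = (8*t - 2) dt.
Rewriting, the integral becomes 4·∫ sin(u) du = 4·-cos(u).
Substituting back, u = 4*t**2 - 2*t - 5.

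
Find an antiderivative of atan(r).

Use integration by parts with u = arctan(r), dv = dr.
Then du = 1/(r**2 + 1) dr.

r*atan(r) - log(r**2 + 1)/2 + C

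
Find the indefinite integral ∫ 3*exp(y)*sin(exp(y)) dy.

-3*cos(exp(y)) + C

Let u = exp(y), so du = (exp(y)) dy.
Rewriting, the integral becomes 3·∫ sin(u) du = 3·-cos(u).
Substituting back, u = exp(y).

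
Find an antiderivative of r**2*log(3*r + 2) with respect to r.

r**3*log(3*r + 2)/3 - r**3/9 + r**2/9 - 4*r/27 + 8*log(3*r + 2)/81 + C

Use integration by parts with u = log(3*r + 2), dv = r**2 dr.
Then du = 3/(3*r + 2) dr and v = r**3/3.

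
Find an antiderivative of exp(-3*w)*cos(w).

Let I denote the integral. Integrate by parts with u = cos(w), dv = exp(-3*w) dw, so v = -exp(-3*w)/3: I = -exp(-3*w)*cos(w)/3 − (1/3)·∫ exp(-3*w)*sin(w) dw.
Apply parts again with u = sin(w), dv = exp(-3*w) dw: ∫ exp(-3*w)*sin(w) dw = -exp(-3*w)*sin(w)/3 + (1/3)·I. Substituting back brings back I: I = exp(-3*w)*sin(w)/9 - exp(-3*w)*cos(w)/3 − (1/9)·I.
Solving for I: (1 + 1/9)·I equals the remaining terms, so I = (9/10)·(exp(-3*w)*sin(w)/9 - exp(-3*w)*cos(w)/3).

exp(-3*w)*sin(w)/10 - 3*exp(-3*w)*cos(w)/10 + C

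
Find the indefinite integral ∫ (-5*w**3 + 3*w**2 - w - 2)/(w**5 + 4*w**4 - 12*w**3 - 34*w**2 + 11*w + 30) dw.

-113*log(w - 3)/320 + 5*log(w - 1)/72 + 7*log(w + 1)/32 - 52*log(w + 2)/45 + 703*log(w + 5)/576 + C

Factor the denominator: (w - 3)*(w - 1)*(w + 1)*(w + 2)*(w + 5).
Partial-fraction decomposition: 703/(576*(w + 5)) - 52/(45*(w + 2)) + 7/(32*(w + 1)) + 5/(72*(w - 1)) - 113/(320*(w - 3)).
Integrate each term: A/(w−a) contributes A·log|w−a|.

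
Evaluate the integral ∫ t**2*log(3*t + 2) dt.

t**3*log(3*t + 2)/3 - t**3/9 + t**2/9 - 4*t/27 + 8*log(3*t + 2)/81 + C

Use integration by parts with u = log(3*t + 2), dv = t**2 dt.
Then du = 3/(3*t + 2) dt and v = t**3/3.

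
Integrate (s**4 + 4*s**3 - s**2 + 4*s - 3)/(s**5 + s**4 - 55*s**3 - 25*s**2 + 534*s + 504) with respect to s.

Factor the denominator: (s - 6)*(s - 4)*(s + 1)*(s + 3)*(s + 7).
Partial-fraction decomposition: 73/(264*(s + 7)) + 17/(168*(s + 3)) - 11/(420*(s + 1)) - 509/(770*(s - 4)) + 55/(42*(s - 6)).
Integrate each term: A/(s−a) contributes A·log|s−a|.

55*log(s - 6)/42 - 509*log(s - 4)/770 - 11*log(s + 1)/420 + 17*log(s + 3)/168 + 73*log(s + 7)/264 + C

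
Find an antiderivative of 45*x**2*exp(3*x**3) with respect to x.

Let u = 3*x**3, so du = (9*x**2) dx.
Rewriting, the integral becomes 5·∫ e^u du = 5·e^u.
Substituting back, u = 3*x**3.

5*exp(3*x**3) + C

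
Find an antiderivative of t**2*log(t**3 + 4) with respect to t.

Let u = t**3 + 4, so du = (3*t**2) dt.
The integral becomes (1/3)·∫ log(u) du; integrate by parts with u′=log(u), dv′=du.

t**3*log(t**3 + 4)/3 - t**3/3 + 4*log(t**3 + 4)/3 + C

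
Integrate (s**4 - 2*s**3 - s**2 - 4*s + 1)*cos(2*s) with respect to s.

Use integration by parts with u = s**4 - 2*s**3 - s**2 - 4*s + 1, dv = cos(2*s) ds, so v = sin(2*s)/2.
Apply parts 4 times (tabular method): alternate signs, differentiate u down to 0, integrate dv up.

s**4*sin(2*s)/2 - s**3*sin(2*s) + s**3*cos(2*s) - 2*s**2*sin(2*s) - 3*s**2*cos(2*s)/2 - s*sin(2*s)/2 - 2*s*cos(2*s) + 3*sin(2*s)/2 - cos(2*s)/4 + C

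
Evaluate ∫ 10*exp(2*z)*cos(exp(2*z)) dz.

5*sin(exp(2*z)) + C

Let u = exp(2*z), so du = (2*exp(2*z)) dz.
Rewriting, the integral becomes 5·∫ cos(u) du = 5·sin(u).
Substituting back, u = exp(2*z).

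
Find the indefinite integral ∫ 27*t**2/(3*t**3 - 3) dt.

Let u = 3*t**3 - 3, so du = (9*t**2) dt.
Rewriting, the integral becomes 3·∫ 1/u du = 3·log(u).
Substituting back, u = 3*t**3 - 3.

3*log(3*t**3 - 3) + C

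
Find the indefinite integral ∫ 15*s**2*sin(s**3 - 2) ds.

-5*cos(s**3 - 2) + C

Let u = s**3 - 2, so du = (3*s**2) ds.
Rewriting, the integral becomes 5·∫ sin(u) du = 5·-cos(u).
Substituting back, u = s**3 - 2.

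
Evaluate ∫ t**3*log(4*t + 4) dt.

Use integration by parts with u = log(4*t + 4), dv = t**3 dt.
Then du = 4/(4*t + 4) dt and v = t**4/4.

t**4*log(4*t + 4)/4 - t**4/16 + t**3/12 - t**2/8 + t/4 - log(t + 1)/4 + C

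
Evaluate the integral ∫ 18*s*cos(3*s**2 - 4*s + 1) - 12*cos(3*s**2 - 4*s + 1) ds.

Let u = 3*s**2 - 4*s + 1, so du = (6*s - 4) ds.
Rewriting, the integral becomes 3·∫ cos(u) du = 3·sin(u).
Substituting back, u = 3*s**2 - 4*s + 1.

3*sin(3*s**2 - 4*s + 1) + C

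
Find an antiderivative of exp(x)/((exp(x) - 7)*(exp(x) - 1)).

Let u = e^x, du = e^x dx.
The integral becomes ∫ du/((u-7)(u-1)); decompose into partial fractions.

log(exp(x) - 7)/6 - log(exp(x) - 1)/6 + C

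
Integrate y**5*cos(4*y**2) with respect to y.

Let u = y², du = 2y dy; rewrite as (1/2)∫ u^2·cos(4u) du.
Now integrate by parts 2 times.

y**4*sin(4*y**2)/8 + y**2*cos(4*y**2)/16 - sin(4*y**2)/64 + C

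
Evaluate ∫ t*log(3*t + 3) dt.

Use integration by parts with u = log(3*t + 3), dv = t dt.
Then du = 3/(3*t + 3) dt and v = t**2/2.

t**2*log(3*t + 3)/2 - t**2/4 + t/2 - log(t + 1)/2 + C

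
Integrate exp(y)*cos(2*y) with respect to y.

2*exp(y)*sin(2*y)/5 + exp(y)*cos(2*y)/5 + C

Let I denote the integral. Integrate by parts with u = cos(2*y), dv = exp(y) dy, so v = exp(y): I = exp(y)*cos(2*y) + 2·∫ exp(y)*sin(2*y) dy.
Apply parts again with u = sin(2*y), dv = exp(y) dy: ∫ exp(y)*sin(2*y) dy = exp(y)*sin(2*y) − 2·I. Substituting back brings back I: I = 2*exp(y)*sin(2*y) + exp(y)*cos(2*y) − 4·I.
Solving for I: (1 + 4)·I equals the remaining terms, so I = (1/5)·(2*exp(y)*sin(2*y) + exp(y)*cos(2*y)).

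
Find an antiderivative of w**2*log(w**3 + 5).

Let u = w**3 + 5, so du = (3*w**2) dw.
The integral becomes (1/3)·∫ log(u) du; integrate by parts with u′=log(u), dv′=du.

w**3*log(w**3 + 5)/3 - w**3/3 + 5*log(w**3 + 5)/3 + C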